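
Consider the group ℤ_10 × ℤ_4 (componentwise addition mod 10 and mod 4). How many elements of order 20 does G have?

An element (a,b) has order lcm(ord(a), ord(b)); count pairs with lcm equal to 20.
Enumerating gives 16 such elements.

16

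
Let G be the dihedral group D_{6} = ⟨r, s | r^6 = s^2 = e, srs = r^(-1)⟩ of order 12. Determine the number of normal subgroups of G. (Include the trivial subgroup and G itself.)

7

G has 16 subgroups. Checking conjugation-invariance by order — order 1: 1/1 normal; order 2: 1/7 normal; order 3: 1/1 normal; order 4: 0/3 normal; order 6: 3/3 normal; order 12: 1/1 normal.
Total normal subgroups: 7.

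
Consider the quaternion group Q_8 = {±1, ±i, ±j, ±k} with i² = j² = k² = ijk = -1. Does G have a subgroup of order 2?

2 | 8. A subgroup of order 2 is {1, -1}.

Yes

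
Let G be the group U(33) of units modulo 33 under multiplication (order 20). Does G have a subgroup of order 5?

5 | 20. A subgroup of order 5 is {1, 4, 16, 25, 31}.

Yes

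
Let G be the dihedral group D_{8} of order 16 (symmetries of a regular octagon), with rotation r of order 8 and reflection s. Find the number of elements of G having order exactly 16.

0

No element of G has order 16 (even though 16 | 16).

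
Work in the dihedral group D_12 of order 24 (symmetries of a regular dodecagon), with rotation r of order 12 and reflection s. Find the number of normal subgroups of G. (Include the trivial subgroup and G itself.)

G has 34 subgroups. Checking conjugation-invariance by order — order 1: 1/1 normal; order 2: 1/13 normal; order 3: 1/1 normal; order 4: 1/7 normal; order 6: 1/5 normal; order 8: 0/3 normal; order 12: 3/3 normal; order 24: 1/1 normal.
Total normal subgroups: 9.

9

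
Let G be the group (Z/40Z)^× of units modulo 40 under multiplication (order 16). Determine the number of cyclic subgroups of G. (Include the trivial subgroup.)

12

Group the elements of G by the cyclic subgroup they generate; each cyclic subgroup of order d accounts for φ(d) elements.
Cyclic subgroups by order — order 1: 1; order 2: 7; order 4: 4.
Total: 12.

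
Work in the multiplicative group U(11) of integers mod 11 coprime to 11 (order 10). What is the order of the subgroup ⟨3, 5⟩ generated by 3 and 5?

|⟨3⟩| = 5 and |⟨5⟩| = 5, so |H| is a multiple of lcm(5, 5) = 5 and divides |G| = 10.
Closing under the operation: H = {1, 3, 4, 5, 9}, so |H| = 5.

5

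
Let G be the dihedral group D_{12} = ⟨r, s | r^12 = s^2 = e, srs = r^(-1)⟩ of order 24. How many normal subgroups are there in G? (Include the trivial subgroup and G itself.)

G has 34 subgroups. Checking conjugation-invariance by order — order 1: 1/1 normal; order 2: 1/13 normal; order 3: 1/1 normal; order 4: 1/7 normal; order 6: 1/5 normal; order 8: 0/3 normal; order 12: 3/3 normal; order 24: 1/1 normal.
Total normal subgroups: 9.

9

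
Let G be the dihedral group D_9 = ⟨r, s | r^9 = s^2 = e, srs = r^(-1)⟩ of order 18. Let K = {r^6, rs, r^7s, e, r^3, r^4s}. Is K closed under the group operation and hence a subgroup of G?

Yes

|K| = 6 divides |G| = 18, consistent with Lagrange.
K contains the identity, every element's inverse is in K, and K is closed under ·: it is a subgroup.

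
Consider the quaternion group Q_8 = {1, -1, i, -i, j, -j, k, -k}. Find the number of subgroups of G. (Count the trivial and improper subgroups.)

6

|G| = 8, so by Lagrange every subgroup order divides 8. Divisors: 1, 2, 4, 8.
Subgroups by order — order 1: 1; order 2: 1; order 4: 3; order 8: 1.
Total: 1 + 1 + 3 + 1 = 6.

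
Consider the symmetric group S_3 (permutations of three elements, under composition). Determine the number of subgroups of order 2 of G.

3

|G| = 6 and 2 | 6, so subgroups of order 2 are possible by Lagrange.
The subgroups of order 2 are: {e, (1 2)}; {e, (1 3)}; {e, (2 3)}.
So G has 3 subgroups of order 2.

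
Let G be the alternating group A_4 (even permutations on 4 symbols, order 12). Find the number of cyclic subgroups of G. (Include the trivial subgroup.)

Group the elements of G by the cyclic subgroup they generate; each cyclic subgroup of order d accounts for φ(d) elements.
Cyclic subgroups by order — order 1: 1; order 2: 3; order 3: 4.
Total: 8.

8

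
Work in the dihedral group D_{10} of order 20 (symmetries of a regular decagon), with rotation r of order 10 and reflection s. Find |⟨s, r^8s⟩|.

10

|⟨s⟩| = 2 and |⟨r^8s⟩| = 2, so |H| is a multiple of lcm(2, 2) = 2 and divides |G| = 20.
Closing under the operation: H = {e, r^2, r^4, r^6, r^8, s, r^2s, r^4s, r^6s, r^8s}, so |H| = 10.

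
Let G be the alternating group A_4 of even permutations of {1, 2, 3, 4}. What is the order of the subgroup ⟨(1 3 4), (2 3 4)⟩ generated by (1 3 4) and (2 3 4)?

12

|⟨(1 3 4)⟩| = 3 and |⟨(2 3 4)⟩| = 3, so |H| is a multiple of lcm(3, 3) = 3 and divides |G| = 12.
Closing {(1 3 4), (2 3 4)} under the group operation gives all of G, so |H| = 12.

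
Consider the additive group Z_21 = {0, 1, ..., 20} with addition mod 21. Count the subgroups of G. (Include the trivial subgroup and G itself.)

Subgroups of the cyclic group Z_21 correspond bijectively to divisors of 21.
Divisors of 21: 1, 3, 7, 21.
So Z_21 has 4 subgroups.

4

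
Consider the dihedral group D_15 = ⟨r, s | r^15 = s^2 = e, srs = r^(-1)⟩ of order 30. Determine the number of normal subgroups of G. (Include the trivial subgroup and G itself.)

5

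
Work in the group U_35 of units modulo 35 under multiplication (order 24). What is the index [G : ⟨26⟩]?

|⟨26⟩| = 6 and |G| = 24.
By Lagrange, [G : H] = |G|/|H| = 24/6 = 4.

4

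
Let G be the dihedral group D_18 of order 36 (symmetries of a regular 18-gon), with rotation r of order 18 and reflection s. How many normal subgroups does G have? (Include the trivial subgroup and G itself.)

9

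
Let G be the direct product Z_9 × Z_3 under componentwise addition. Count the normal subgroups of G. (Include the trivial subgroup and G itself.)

10

G is abelian, so every subgroup is normal.
G has 10 subgroups in total, hence 10 normal subgroups.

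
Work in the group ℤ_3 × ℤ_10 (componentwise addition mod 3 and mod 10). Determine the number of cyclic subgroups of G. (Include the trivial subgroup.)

A cyclic subgroup of order d is generated by each of its φ(d) elements of order d, so the cyclic subgroups of order d number (#elements of order d)/φ(d).
Cyclic subgroups by order — order 1: 1; order 2: 1; order 3: 1; order 5: 1; order 6: 1; order 10: 1; order 15: 1; order 30: 1.
Total: 8.

8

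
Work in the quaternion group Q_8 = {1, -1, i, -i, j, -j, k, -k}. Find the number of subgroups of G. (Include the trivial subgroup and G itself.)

6

|G| = 8, so by Lagrange every subgroup order divides 8. Divisors: 1, 2, 4, 8.
Subgroups by order — order 1: 1; order 2: 1; order 4: 3; order 8: 1.
Total: 1 + 1 + 3 + 1 = 6.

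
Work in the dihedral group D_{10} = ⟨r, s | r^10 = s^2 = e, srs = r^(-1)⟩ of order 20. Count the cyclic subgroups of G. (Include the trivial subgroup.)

Each element a generates a cyclic subgroup ⟨a⟩; distinct elements may generate the same one (a cyclic group of order d has φ(d) generators).
Cyclic subgroups by order — order 1: 1; order 2: 11; order 5: 1; order 10: 1.
Total: 14.

14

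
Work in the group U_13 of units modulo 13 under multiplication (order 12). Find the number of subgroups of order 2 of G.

1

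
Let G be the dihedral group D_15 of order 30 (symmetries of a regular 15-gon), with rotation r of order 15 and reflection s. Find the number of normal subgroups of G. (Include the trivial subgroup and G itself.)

5

G has 28 subgroups. Checking conjugation-invariance by order — order 1: 1/1 normal; order 2: 0/15 normal; order 3: 1/1 normal; order 5: 1/1 normal; order 6: 0/5 normal; order 10: 0/3 normal; order 15: 1/1 normal; order 30: 1/1 normal.
Total normal subgroups: 5.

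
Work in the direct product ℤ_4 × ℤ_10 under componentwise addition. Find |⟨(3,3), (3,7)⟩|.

|⟨(3,3)⟩| = 20 and |⟨(3,7)⟩| = 20, so |H| is a multiple of lcm(20, 20) = 20 and divides |G| = 40.
Closing under the operation: H = {(0,0), (0,2), (0,4), (0,6), (0,8), (1,1), (1,3), (1,5), (1,7), (1,9), (2,0), (2,2), (2,4), (2,6), (2,8), (3,1), (3,3), (3,5), (3,7), (3,9)}, so |H| = 20.

20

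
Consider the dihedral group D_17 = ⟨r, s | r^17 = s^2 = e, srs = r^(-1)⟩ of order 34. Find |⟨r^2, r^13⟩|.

|⟨r^2⟩| = 17 and |⟨r^13⟩| = 17, so |H| is a multiple of lcm(17, 17) = 17 and divides |G| = 34.
Closing under the operation: H = {e, r, r^2, r^3, r^4, r^5, r^6, r^7, r^8, r^9, r^10, r^11, r^12, r^13, r^14, r^15, r^16}, so |H| = 17.

17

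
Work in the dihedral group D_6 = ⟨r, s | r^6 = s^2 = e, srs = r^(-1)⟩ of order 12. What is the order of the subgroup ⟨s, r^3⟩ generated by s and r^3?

|⟨s⟩| = 2 and |⟨r^3⟩| = 2, so |H| is a multiple of lcm(2, 2) = 2 and divides |G| = 12.
Closing under the operation: H = {e, r^3, s, r^3s}, so |H| = 4.

4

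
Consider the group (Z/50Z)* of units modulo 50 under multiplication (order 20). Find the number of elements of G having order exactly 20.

8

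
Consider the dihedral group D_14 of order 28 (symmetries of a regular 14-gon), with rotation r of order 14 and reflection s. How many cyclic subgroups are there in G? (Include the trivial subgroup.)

A cyclic subgroup of order d is generated by each of its φ(d) elements of order d, so the cyclic subgroups of order d number (#elements of order d)/φ(d).
Cyclic subgroups by order — order 1: 1; order 2: 15; order 7: 1; order 14: 1.
Total: 18.

18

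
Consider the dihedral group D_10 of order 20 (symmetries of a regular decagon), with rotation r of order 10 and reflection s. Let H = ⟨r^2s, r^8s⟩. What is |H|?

|⟨r^2s⟩| = 2 and |⟨r^8s⟩| = 2, so |H| is a multiple of lcm(2, 2) = 2 and divides |G| = 20.
Closing under the operation: H = {e, r^2, r^4, r^6, r^8, s, r^2s, r^4s, r^6s, r^8s}, so |H| = 10.

10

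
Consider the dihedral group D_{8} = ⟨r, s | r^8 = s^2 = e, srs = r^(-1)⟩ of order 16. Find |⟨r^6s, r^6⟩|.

8

|⟨r^6s⟩| = 2 and |⟨r^6⟩| = 4, so |H| is a multiple of lcm(2, 4) = 4 and divides |G| = 16.
Closing under the operation: H = {e, r^2, r^4, r^6, s, r^2s, r^4s, r^6s}, so |H| = 8.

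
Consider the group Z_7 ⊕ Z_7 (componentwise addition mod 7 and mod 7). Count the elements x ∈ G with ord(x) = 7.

An element (a,b) has order lcm(ord(a), ord(b)); count pairs with lcm equal to 7.
Enumerating gives 48 such elements.

48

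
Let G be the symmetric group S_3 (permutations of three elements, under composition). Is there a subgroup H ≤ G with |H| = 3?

3 | 6. A subgroup of order 3 is {e, (1 2 3), (1 3 2)}.

Yes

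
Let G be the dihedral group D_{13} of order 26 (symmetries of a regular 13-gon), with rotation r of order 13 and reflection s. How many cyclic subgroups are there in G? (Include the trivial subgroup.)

A cyclic subgroup of order d is generated by each of its φ(d) elements of order d, so the cyclic subgroups of order d number (#elements of order d)/φ(d).
Cyclic subgroups by order — order 1: 1; order 2: 13; order 13: 1.
Total: 15.

15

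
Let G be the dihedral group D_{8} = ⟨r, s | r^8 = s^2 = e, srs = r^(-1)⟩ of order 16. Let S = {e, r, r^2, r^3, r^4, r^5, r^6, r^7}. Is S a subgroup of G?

|S| = 8 divides |G| = 16, consistent with Lagrange.
S contains the identity, every element's inverse is in S, and S is closed under ·: it is a subgroup.
In fact S = ⟨r^7⟩.

Yes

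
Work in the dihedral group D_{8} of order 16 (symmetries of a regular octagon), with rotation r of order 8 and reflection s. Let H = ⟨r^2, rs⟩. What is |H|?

8

|⟨r^2⟩| = 4 and |⟨rs⟩| = 2, so |H| is a multiple of lcm(4, 2) = 4 and divides |G| = 16.
Closing under the operation: H = {e, r^2, r^4, r^6, rs, r^3s, r^5s, r^7s}, so |H| = 8.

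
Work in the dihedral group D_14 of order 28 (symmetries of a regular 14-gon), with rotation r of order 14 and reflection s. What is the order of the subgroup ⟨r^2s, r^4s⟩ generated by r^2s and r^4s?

|⟨r^2s⟩| = 2 and |⟨r^4s⟩| = 2, so |H| is a multiple of lcm(2, 2) = 2 and divides |G| = 28.
Closing under the operation: H = {e, r^2, r^4, r^6, r^8, r^10, r^12, s, r^2s, r^4s, r^6s, r^8s, r^10s, r^12s}, so |H| = 14.

14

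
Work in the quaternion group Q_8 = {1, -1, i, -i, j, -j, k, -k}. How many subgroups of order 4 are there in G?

3

|G| = 8 and 4 | 8, so subgroups of order 4 are possible by Lagrange.
The subgroups of order 4 are: {1, -1, i, -i}; {1, -1, j, -j}; {1, -1, k, -k}.
So G has 3 subgroups of order 4.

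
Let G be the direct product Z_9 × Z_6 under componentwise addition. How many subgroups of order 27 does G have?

|G| = 54 and 27 | 54, so subgroups of order 27 are possible by Lagrange.
The subgroups of order 27 are: {(0,0), (0,2), (0,4), (1,0), (1,2), (1,4), (2,0), (2,2), (2,4), (3,0), (3,2), (3,4), (4,0), (4,2), (4,4), (5,0), (5,2), (5,4), (6,0), (6,2), (6,4), (7,0), (7,2), (7,4), (8,0), (8,2), (8,4)}.
So G has 1 subgroup of order 27.

1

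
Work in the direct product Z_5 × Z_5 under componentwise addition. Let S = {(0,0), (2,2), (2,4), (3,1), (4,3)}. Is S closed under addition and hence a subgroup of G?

(4,3) ∈ S but its inverse (1,2) ∉ S, so S is not a subgroup.

No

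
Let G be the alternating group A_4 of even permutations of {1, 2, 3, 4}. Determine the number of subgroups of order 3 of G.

4

|G| = 12 and 3 | 12, so subgroups of order 3 are possible by Lagrange.
The subgroups of order 3 are: {e, (1 2 3), (1 3 2)}; {e, (1 2 4), (1 4 2)}; {e, (1 3 4), (1 4 3)}; {e, (2 3 4), (2 4 3)}.
So G has 4 subgroups of order 3.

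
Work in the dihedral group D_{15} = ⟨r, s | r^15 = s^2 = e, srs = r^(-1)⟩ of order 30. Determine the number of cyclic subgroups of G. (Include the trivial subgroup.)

19

Each element a generates a cyclic subgroup ⟨a⟩; distinct elements may generate the same one (a cyclic group of order d has φ(d) generators).
Cyclic subgroups by order — order 1: 1; order 2: 15; order 3: 1; order 5: 1; order 15: 1.
Total: 19.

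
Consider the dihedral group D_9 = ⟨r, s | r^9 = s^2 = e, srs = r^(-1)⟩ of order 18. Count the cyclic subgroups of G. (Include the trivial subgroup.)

A cyclic subgroup of order d is generated by each of its φ(d) elements of order d, so the cyclic subgroups of order d number (#elements of order d)/φ(d).
Cyclic subgroups by order — order 1: 1; order 2: 9; order 3: 1; order 9: 1.
Total: 12.

12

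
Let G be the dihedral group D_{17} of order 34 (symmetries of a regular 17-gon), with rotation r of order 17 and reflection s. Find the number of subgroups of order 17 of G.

1

|G| = 34 and 17 | 34, so subgroups of order 17 are possible by Lagrange.
The subgroups of order 17 are: {e, r, r^2, r^3, r^4, r^5, r^6, r^7, r^8, r^9, r^10, r^11, r^12, r^13, r^14, r^15, r^16}.
So G has 1 subgroup of order 17.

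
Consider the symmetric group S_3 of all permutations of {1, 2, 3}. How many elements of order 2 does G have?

3

The elements of order 2 are: (2 3), (1 2), (1 3).
That's 3.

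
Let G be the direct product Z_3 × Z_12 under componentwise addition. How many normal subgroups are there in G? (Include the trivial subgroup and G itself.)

18

G is abelian, so every subgroup is normal.
G has 18 subgroups in total, hence 18 normal subgroups.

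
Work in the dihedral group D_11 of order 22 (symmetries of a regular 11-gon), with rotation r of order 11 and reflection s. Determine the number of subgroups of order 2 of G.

|G| = 22 and 2 | 22, so subgroups of order 2 are possible by Lagrange.
The subgroups of order 2 are: {e, r^10s}; {e, r^2s}; {e, r^3s}; {e, r^4s}; … (11 in all).
So G has 11 subgroups of order 2.

11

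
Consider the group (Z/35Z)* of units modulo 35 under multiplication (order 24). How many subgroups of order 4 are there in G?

|G| = 24 and 4 | 24, so subgroups of order 4 are possible by Lagrange.
The subgroups of order 4 are: {1, 13, 27, 29}; {1, 8, 22, 29}; {1, 6, 29, 34}.
So G has 3 subgroups of order 4.

3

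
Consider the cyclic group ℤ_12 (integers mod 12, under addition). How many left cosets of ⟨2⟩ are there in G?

2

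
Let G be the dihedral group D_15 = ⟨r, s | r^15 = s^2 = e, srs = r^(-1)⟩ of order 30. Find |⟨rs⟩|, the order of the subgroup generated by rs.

Computing powers of rs: the smallest k with (rs)^k = e is k = 2.

2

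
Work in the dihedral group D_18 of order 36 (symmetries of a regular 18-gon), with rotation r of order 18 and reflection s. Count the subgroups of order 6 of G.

7

|G| = 36 and 6 | 36, so subgroups of order 6 are possible by Lagrange.
The subgroups of order 6 are: {e, r^6, r^12, r^4s, r^10s, r^16s}; {e, r^6, r^12, r^5s, r^11s, r^17s}; {e, r^6, r^12, s, r^6s, r^12s}; {e, r^6, r^12, rs, r^7s, r^13s}; … (7 in all).
So G has 7 subgroups of order 6.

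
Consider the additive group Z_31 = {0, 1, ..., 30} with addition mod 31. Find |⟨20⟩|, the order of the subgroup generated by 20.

In Z_31, the order of an element a is n/gcd(a, n).
gcd(20, 31) = 1, so |⟨20⟩| = 31/1 = 31.

31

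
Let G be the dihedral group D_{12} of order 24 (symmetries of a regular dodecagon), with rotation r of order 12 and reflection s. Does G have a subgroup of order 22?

22 does not divide |G| = 24, so by Lagrange no subgroup of order 22 exists.

No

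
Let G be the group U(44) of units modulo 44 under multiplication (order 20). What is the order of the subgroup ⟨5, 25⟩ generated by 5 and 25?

|⟨5⟩| = 5 and |⟨25⟩| = 5, so |H| is a multiple of lcm(5, 5) = 5 and divides |G| = 20.
Closing under the operation: H = {1, 5, 9, 25, 37}, so |H| = 5.

5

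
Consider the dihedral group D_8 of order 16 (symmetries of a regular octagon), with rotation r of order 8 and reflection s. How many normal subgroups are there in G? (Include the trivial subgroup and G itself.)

G has 19 subgroups. Checking conjugation-invariance by order — order 1: 1/1 normal; order 2: 1/9 normal; order 4: 1/5 normal; order 8: 3/3 normal; order 16: 1/1 normal.
Total normal subgroups: 7.

7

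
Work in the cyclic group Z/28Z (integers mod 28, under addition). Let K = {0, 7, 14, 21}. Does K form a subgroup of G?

Yes

|K| = 4 divides |G| = 28, consistent with Lagrange.
K contains the identity, every element's inverse is in K, and K is closed under +: it is a subgroup.
In fact K = ⟨21⟩.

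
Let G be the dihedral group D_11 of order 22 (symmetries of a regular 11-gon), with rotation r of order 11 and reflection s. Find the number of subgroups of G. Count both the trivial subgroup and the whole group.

|G| = 22, so by Lagrange every subgroup order divides 22. Divisors: 1, 2, 11, 22.
Subgroups by order — order 1: 1; order 2: 11; order 11: 1; order 22: 1.
Total: 1 + 11 + 1 + 1 = 14.

14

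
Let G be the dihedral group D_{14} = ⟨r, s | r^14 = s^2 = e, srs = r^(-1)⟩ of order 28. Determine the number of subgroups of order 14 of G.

3

|G| = 28 and 14 | 28, so subgroups of order 14 are possible by Lagrange.
The subgroups of order 14 are: {e, r, r^2, r^3, r^4, r^5, r^6, r^7, r^8, r^9, r^10, r^11, r^12, r^13}; {e, r^2, r^4, r^6, r^8, r^10, r^12, s, r^2s, r^4s, r^6s, r^8s, r^10s, r^12s}; {e, r^2, r^4, r^6, r^8, r^10, r^12, rs, r^3s, r^5s, r^7s, r^9s, r^11s, r^13s}.
So G has 3 subgroups of order 14.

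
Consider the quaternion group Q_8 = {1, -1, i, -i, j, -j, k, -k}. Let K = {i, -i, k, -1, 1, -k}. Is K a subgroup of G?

No

|K| = 6 does not divide |G| = 8, so by Lagrange K is not a subgroup.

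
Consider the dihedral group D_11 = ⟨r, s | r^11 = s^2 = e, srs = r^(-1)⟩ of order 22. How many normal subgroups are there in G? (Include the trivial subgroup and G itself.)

G has 14 subgroups. Checking conjugation-invariance by order — order 1: 1/1 normal; order 2: 0/11 normal; order 11: 1/1 normal; order 22: 1/1 normal.
Total normal subgroups: 3.

3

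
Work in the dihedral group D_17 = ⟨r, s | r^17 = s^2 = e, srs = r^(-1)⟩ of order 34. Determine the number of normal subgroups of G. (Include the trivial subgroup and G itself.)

3

G has 20 subgroups. Checking conjugation-invariance by order — order 1: 1/1 normal; order 2: 0/17 normal; order 17: 1/1 normal; order 34: 1/1 normal.
Total normal subgroups: 3.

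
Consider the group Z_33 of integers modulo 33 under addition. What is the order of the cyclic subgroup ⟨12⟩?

11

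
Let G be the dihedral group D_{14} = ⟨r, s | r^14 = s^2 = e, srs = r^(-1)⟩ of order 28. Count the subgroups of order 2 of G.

|G| = 28 and 2 | 28, so subgroups of order 2 are possible by Lagrange.
The subgroups of order 2 are: {e, r^10s}; {e, r^11s}; {e, r^12s}; {e, r^13s}; … (15 in all).
So G has 15 subgroups of order 2.

15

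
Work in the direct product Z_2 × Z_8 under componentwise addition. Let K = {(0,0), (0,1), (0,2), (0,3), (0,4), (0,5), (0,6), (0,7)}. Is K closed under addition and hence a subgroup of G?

Yes

|K| = 8 divides |G| = 16, consistent with Lagrange.
K contains the identity, every element's inverse is in K, and K is closed under +: it is a subgroup.
In fact K = ⟨(0,1)⟩.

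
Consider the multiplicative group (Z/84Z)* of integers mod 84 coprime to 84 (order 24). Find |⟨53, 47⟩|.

|⟨53⟩| = 6 and |⟨47⟩| = 6, so |H| is a multiple of lcm(6, 6) = 6 and divides |G| = 24.
Closing under the operation: H = {1, 19, 25, 29, 31, 37, 47, 53, 55, 59, 65, 83}, so |H| = 12.

12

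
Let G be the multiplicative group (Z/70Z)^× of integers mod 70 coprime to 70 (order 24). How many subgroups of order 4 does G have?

|G| = 24 and 4 | 24, so subgroups of order 4 are possible by Lagrange.
The subgroups of order 4 are: {1, 13, 27, 29}; {1, 29, 41, 69}; {1, 29, 43, 57}.
So G has 3 subgroups of order 4.

3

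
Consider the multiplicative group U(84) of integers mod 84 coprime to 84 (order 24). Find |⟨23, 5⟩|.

|⟨23⟩| = 6 and |⟨5⟩| = 6, so |H| is a multiple of lcm(6, 6) = 6 and divides |G| = 24.
Closing under the operation: H = {1, 5, 11, 17, 19, 23, 25, 31, 37, 41, 55, 71}, so |H| = 12.

12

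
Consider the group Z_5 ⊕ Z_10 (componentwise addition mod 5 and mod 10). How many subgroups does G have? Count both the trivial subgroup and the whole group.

|G| = 50, so by Lagrange every subgroup order divides 50. Divisors: 1, 2, 5, 10, 25, 50.
Subgroups by order — order 1: 1; order 2: 1; order 5: 6; order 10: 6; order 25: 1; order 50: 1.
Total: 1 + 1 + 6 + 6 + 1 + 1 = 16.

16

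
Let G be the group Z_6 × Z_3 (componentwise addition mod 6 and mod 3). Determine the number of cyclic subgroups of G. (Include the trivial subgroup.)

10

Group the elements of G by the cyclic subgroup they generate; each cyclic subgroup of order d accounts for φ(d) elements.
Cyclic subgroups by order — order 1: 1; order 2: 1; order 3: 4; order 6: 4.
Total: 10.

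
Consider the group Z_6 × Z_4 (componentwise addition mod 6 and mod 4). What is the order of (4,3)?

The order of (4,3) in Z_6 × Z_4 is lcm(ord(4) in Z_6, ord(3) in Z_4).
ord(4) = 3 and ord(3) = 4, so |⟨(4,3)⟩| = lcm(3, 4) = 12.

12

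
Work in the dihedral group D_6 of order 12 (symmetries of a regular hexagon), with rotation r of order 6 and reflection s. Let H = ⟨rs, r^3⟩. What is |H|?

4

|⟨rs⟩| = 2 and |⟨r^3⟩| = 2, so |H| is a multiple of lcm(2, 2) = 2 and divides |G| = 12.
Closing under the operation: H = {e, r^3, rs, r^4s}, so |H| = 4.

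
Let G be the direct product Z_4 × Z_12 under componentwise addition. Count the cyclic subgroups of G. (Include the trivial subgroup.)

20

Each element a generates a cyclic subgroup ⟨a⟩; distinct elements may generate the same one (a cyclic group of order d has φ(d) generators).
Cyclic subgroups by order — order 1: 1; order 2: 3; order 3: 1; order 4: 6; order 6: 3; order 12: 6.
Total: 20.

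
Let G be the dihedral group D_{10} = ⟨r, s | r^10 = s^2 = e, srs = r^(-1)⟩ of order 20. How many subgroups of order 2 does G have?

|G| = 20 and 2 | 20, so subgroups of order 2 are possible by Lagrange.
The subgroups of order 2 are: {e, r^2s}; {e, r^3s}; {e, r^4s}; {e, r^5}; … (11 in all).
So G has 11 subgroups of order 2.

11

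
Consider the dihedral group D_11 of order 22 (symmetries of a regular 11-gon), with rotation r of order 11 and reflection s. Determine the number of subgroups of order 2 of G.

11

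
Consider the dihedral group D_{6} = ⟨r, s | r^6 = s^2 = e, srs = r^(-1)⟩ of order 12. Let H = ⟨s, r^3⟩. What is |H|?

|⟨s⟩| = 2 and |⟨r^3⟩| = 2, so |H| is a multiple of lcm(2, 2) = 2 and divides |G| = 12.
Closing under the operation: H = {e, r^3, s, r^3s}, so |H| = 4.

4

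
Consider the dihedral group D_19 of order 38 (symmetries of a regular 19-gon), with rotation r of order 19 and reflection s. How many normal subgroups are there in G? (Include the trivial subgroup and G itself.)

3

G has 22 subgroups. Checking conjugation-invariance by order — order 1: 1/1 normal; order 2: 0/19 normal; order 19: 1/1 normal; order 38: 1/1 normal.
Total normal subgroups: 3.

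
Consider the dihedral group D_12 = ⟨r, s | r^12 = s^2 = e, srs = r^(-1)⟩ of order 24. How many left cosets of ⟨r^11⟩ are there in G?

2

|⟨r^11⟩| = 12 and |G| = 24.
By Lagrange, [G : H] = |G|/|H| = 24/12 = 2.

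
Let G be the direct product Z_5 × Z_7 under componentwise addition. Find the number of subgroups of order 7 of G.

|G| = 35 and 7 | 35, so subgroups of order 7 are possible by Lagrange.
The subgroups of order 7 are: {(0,0), (0,1), (0,2), (0,3), (0,4), (0,5), (0,6)}.
So G has 1 subgroup of order 7.

1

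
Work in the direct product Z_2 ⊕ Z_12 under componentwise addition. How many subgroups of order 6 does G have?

|G| = 24 and 6 | 24, so subgroups of order 6 are possible by Lagrange.
The subgroups of order 6 are: {(0,0), (0,2), (0,4), (0,6), (0,8), (0,10)}; {(0,0), (0,4), (0,8), (1,0), (1,4), (1,8)}; {(0,0), (0,4), (0,8), (1,2), (1,6), (1,10)}.
So G has 3 subgroups of order 6.

3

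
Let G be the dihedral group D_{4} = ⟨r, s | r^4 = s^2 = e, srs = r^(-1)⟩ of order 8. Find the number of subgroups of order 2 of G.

5

|G| = 8 and 2 | 8, so subgroups of order 2 are possible by Lagrange.
The subgroups of order 2 are: {e, r^2}; {e, r^2s}; {e, r^3s}; {e, rs}; … (5 in all).
So G has 5 subgroups of order 2.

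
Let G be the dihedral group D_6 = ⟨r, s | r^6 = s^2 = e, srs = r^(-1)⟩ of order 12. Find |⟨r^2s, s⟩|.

6

|⟨r^2s⟩| = 2 and |⟨s⟩| = 2, so |H| is a multiple of lcm(2, 2) = 2 and divides |G| = 12.
Closing under the operation: H = {e, r^2, r^4, s, r^2s, r^4s}, so |H| = 6.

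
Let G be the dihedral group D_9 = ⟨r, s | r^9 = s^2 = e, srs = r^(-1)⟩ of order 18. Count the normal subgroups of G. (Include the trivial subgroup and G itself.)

G has 16 subgroups. Checking conjugation-invariance by order — order 1: 1/1 normal; order 2: 0/9 normal; order 3: 1/1 normal; order 6: 0/3 normal; order 9: 1/1 normal; order 18: 1/1 normal.
Total normal subgroups: 4.

4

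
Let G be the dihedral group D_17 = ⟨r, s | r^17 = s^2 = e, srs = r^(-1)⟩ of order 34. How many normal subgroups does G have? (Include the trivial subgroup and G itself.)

3

G has 20 subgroups. Checking conjugation-invariance by order — order 1: 1/1 normal; order 2: 0/17 normal; order 17: 1/1 normal; order 34: 1/1 normal.
Total normal subgroups: 3.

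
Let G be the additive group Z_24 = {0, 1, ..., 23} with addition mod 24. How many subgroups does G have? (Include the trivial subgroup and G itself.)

8

A cyclic group of order 24 has exactly one subgroup for each divisor of 24.
Divisors of 24: 1, 2, 3, 4, 6, 8, 12, 24.
So Z_24 has 8 subgroups.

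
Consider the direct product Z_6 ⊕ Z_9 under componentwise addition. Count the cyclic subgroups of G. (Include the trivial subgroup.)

Each element a generates a cyclic subgroup ⟨a⟩; distinct elements may generate the same one (a cyclic group of order d has φ(d) generators).
Cyclic subgroups by order — order 1: 1; order 2: 1; order 3: 4; order 6: 4; order 9: 3; order 18: 3.
Total: 16.

16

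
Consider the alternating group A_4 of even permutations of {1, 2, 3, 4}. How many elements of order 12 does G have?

No element of G has order 12 (even though 12 | 12).

0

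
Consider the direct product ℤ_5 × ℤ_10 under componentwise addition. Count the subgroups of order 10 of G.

6

|G| = 50 and 10 | 50, so subgroups of order 10 are possible by Lagrange.
The subgroups of order 10 are: {(0,0), (0,1), (0,2), (0,3), (0,4), (0,5), (0,6), (0,7), (0,8), (0,9)}; {(0,0), (0,5), (1,0), (1,5), (2,0), (2,5), (3,0), (3,5), (4,0), (4,5)}; {(0,0), (0,5), (1,1), (1,6), (2,2), (2,7), (3,3), (3,8), (4,4), (4,9)}; {(0,0), (0,5), (1,2), (1,7), (2,4), (2,9), (3,1), (3,6), (4,3), (4,8)}; … (6 in all).
So G has 6 subgroups of order 10.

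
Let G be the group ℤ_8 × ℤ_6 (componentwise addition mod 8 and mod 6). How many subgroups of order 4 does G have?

|G| = 48 and 4 | 48, so subgroups of order 4 are possible by Lagrange.
The subgroups of order 4 are: {(0,0), (0,3), (4,0), (4,3)}; {(0,0), (2,0), (4,0), (6,0)}; {(0,0), (2,3), (4,0), (6,3)}.
So G has 3 subgroups of order 4.

3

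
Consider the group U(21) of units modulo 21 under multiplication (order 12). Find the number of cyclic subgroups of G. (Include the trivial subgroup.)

8

Each element a generates a cyclic subgroup ⟨a⟩; distinct elements may generate the same one (a cyclic group of order d has φ(d) generators).
Cyclic subgroups by order — order 1: 1; order 2: 3; order 3: 1; order 6: 3.
Total: 8.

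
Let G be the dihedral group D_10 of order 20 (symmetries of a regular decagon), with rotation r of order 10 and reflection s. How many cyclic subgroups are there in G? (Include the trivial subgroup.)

14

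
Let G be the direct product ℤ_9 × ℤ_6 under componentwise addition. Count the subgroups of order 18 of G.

|G| = 54 and 18 | 54, so subgroups of order 18 are possible by Lagrange.
The subgroups of order 18 are: {(0,0), (0,1), (0,2), (0,3), (0,4), (0,5), (3,0), (3,1), (3,2), (3,3), (3,4), (3,5), (6,0), (6,1), (6,2), (6,3), (6,4), (6,5)}; {(0,0), (0,3), (1,0), (1,3), (2,0), (2,3), (3,0), (3,3), (4,0), (4,3), (5,0), (5,3), (6,0), (6,3), (7,0), (7,3), (8,0), (8,3)}; {(0,0), (0,3), (1,1), (1,4), (2,2), (2,5), (3,0), (3,3), (4,1), (4,4), (5,2), (5,5), (6,0), (6,3), (7,1), (7,4), (8,2), (8,5)}; {(0,0), (0,3), (1,2), (1,5), (2,1), (2,4), (3,0), (3,3), (4,2), (4,5), (5,1), (5,4), (6,0), (6,3), (7,2), (7,5), (8,1), (8,4)}.
So G has 4 subgroups of order 18.

4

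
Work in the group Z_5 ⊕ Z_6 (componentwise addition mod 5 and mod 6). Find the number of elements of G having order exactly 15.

8

An element (a,b) has order lcm(ord(a), ord(b)); count pairs with lcm equal to 15.
Enumerating gives 8 such elements.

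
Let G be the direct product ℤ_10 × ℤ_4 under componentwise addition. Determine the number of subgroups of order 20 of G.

3

|G| = 40 and 20 | 40, so subgroups of order 20 are possible by Lagrange.
The subgroups of order 20 are: {(0,0), (0,1), (0,2), (0,3), (2,0), (2,1), (2,2), (2,3), (4,0), (4,1), (4,2), (4,3), (6,0), (6,1), (6,2), (6,3), (8,0), (8,1), (8,2), (8,3)}; {(0,0), (0,2), (1,0), (1,2), (2,0), (2,2), (3,0), (3,2), (4,0), (4,2), (5,0), (5,2), (6,0), (6,2), (7,0), (7,2), (8,0), (8,2), (9,0), (9,2)}; {(0,0), (0,2), (1,1), (1,3), (2,0), (2,2), (3,1), (3,3), (4,0), (4,2), (5,1), (5,3), (6,0), (6,2), (7,1), (7,3), (8,0), (8,2), (9,1), (9,3)}.
So G has 3 subgroups of order 20.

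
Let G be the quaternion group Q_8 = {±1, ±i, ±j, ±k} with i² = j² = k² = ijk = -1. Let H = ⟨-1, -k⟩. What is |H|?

4

|⟨-1⟩| = 2 and |⟨-k⟩| = 4, so |H| is a multiple of lcm(2, 4) = 4 and divides |G| = 8.
Closing under the operation: H = {1, -1, k, -k}, so |H| = 4.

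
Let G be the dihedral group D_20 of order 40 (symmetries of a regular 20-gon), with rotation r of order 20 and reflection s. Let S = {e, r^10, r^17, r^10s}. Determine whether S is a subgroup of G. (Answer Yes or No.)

No

r^17 ∈ S but its inverse r^3 ∉ S, so S is not a subgroup.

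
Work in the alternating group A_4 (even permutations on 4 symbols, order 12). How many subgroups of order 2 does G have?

|G| = 12 and 2 | 12, so subgroups of order 2 are possible by Lagrange.
The subgroups of order 2 are: {e, (1 2)(3 4)}; {e, (1 3)(2 4)}; {e, (1 4)(2 3)}.
So G has 3 subgroups of order 2.

3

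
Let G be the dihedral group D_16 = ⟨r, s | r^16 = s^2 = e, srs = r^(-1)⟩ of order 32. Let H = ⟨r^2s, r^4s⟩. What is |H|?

|⟨r^2s⟩| = 2 and |⟨r^4s⟩| = 2, so |H| is a multiple of lcm(2, 2) = 2 and divides |G| = 32.
Closing under the operation: H = {e, r^2, r^4, r^6, r^8, r^10, r^12, r^14, s, r^2s, r^4s, r^6s, r^8s, r^10s, r^12s, r^14s}, so |H| = 16.

16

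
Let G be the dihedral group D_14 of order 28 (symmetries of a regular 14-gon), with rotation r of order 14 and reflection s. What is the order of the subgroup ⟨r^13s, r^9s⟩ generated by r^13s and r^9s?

|⟨r^13s⟩| = 2 and |⟨r^9s⟩| = 2, so |H| is a multiple of lcm(2, 2) = 2 and divides |G| = 28.
Closing under the operation: H = {e, r^2, r^4, r^6, r^8, r^10, r^12, rs, r^3s, r^5s, r^7s, r^9s, r^11s, r^13s}, so |H| = 14.

14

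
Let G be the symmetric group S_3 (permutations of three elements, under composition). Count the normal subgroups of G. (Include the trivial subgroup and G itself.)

G has 6 subgroups. Checking conjugation-invariance by order — order 1: 1/1 normal; order 2: 0/3 normal; order 3: 1/1 normal; order 6: 1/1 normal.
Total normal subgroups: 3.

3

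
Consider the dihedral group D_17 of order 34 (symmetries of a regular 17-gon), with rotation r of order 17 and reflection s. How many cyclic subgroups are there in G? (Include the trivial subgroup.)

Group the elements of G by the cyclic subgroup they generate; each cyclic subgroup of order d accounts for φ(d) elements.
Cyclic subgroups by order — order 1: 1; order 2: 17; order 17: 1.
Total: 19.

19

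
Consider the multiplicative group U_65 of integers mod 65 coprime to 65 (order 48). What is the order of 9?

Compute successive powers of 9 mod 65: 9, 16, 14, 61, 29, 1; 9^6 ≡ 1 (mod 65).
So |⟨9⟩| = 6.

6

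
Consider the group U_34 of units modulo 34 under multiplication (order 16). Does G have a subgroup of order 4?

4 | 16. A subgroup of order 4 is {1, 13, 21, 33}.

Yes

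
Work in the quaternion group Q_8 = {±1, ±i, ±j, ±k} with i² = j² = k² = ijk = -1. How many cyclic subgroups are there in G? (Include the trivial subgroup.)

A cyclic subgroup of order d is generated by each of its φ(d) elements of order d, so the cyclic subgroups of order d number (#elements of order d)/φ(d).
Cyclic subgroups by order — order 1: 1; order 2: 1; order 4: 3.
Total: 5.

5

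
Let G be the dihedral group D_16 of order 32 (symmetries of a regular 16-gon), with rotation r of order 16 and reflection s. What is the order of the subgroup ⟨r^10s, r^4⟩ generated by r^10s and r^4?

8

|⟨r^10s⟩| = 2 and |⟨r^4⟩| = 4, so |H| is a multiple of lcm(2, 4) = 4 and divides |G| = 32.
Closing under the operation: H = {e, r^4, r^8, r^12, r^2s, r^6s, r^10s, r^14s}, so |H| = 8.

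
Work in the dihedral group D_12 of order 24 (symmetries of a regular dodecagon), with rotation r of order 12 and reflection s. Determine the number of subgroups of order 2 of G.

13

|G| = 24 and 2 | 24, so subgroups of order 2 are possible by Lagrange.
The subgroups of order 2 are: {e, r^10s}; {e, r^11s}; {e, r^2s}; {e, r^3s}; … (13 in all).
So G has 13 subgroups of order 2.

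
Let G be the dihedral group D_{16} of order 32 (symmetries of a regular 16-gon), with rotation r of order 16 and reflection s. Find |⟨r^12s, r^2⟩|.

16

|⟨r^12s⟩| = 2 and |⟨r^2⟩| = 8, so |H| is a multiple of lcm(2, 8) = 8 and divides |G| = 32.
Closing under the operation: H = {e, r^2, r^4, r^6, r^8, r^10, r^12, r^14, s, r^2s, r^4s, r^6s, r^8s, r^10s, r^12s, r^14s}, so |H| = 16.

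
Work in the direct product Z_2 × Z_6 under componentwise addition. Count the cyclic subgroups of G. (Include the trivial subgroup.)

8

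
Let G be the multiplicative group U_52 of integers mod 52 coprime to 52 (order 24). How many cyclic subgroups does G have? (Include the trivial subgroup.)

Group the elements of G by the cyclic subgroup they generate; each cyclic subgroup of order d accounts for φ(d) elements.
Cyclic subgroups by order — order 1: 1; order 2: 3; order 3: 1; order 4: 2; order 6: 3; order 12: 2.
Total: 12.

12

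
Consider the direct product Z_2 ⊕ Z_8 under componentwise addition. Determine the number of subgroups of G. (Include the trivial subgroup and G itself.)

11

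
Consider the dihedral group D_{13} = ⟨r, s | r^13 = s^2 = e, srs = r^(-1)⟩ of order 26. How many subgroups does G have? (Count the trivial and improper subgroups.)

16

|G| = 26, so by Lagrange every subgroup order divides 26. Divisors: 1, 2, 13, 26.
Subgroups by order — order 1: 1; order 2: 13; order 13: 1; order 26: 1.
Total: 1 + 13 + 1 + 1 = 16.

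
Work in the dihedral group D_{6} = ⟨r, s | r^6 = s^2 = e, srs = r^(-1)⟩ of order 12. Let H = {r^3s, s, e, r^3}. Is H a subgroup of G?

Yes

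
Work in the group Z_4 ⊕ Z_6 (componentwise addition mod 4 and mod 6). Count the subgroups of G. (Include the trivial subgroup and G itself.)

16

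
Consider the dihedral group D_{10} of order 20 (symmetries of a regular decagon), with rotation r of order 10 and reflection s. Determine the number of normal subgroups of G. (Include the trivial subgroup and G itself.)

7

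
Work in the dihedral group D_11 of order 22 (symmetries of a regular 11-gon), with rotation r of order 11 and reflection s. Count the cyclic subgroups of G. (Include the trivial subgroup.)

13

A cyclic subgroup of order d is generated by each of its φ(d) elements of order d, so the cyclic subgroups of order d number (#elements of order d)/φ(d).
Cyclic subgroups by order — order 1: 1; order 2: 11; order 11: 1.
Total: 13.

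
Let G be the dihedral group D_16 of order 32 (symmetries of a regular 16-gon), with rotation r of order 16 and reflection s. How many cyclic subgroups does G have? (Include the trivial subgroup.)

21

Each element a generates a cyclic subgroup ⟨a⟩; distinct elements may generate the same one (a cyclic group of order d has φ(d) generators).
Cyclic subgroups by order — order 1: 1; order 2: 17; order 4: 1; order 8: 1; order 16: 1.
Total: 21.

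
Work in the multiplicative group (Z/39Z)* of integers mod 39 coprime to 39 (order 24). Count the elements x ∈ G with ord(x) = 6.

6

The elements of order 6 are: 4, 10, 17, 23, 29, 35.
That's 6.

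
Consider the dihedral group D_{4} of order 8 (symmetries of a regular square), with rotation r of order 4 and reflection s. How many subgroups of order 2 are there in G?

5

|G| = 8 and 2 | 8, so subgroups of order 2 are possible by Lagrange.
The subgroups of order 2 are: {e, r^2}; {e, r^2s}; {e, r^3s}; {e, rs}; … (5 in all).
So G has 5 subgroups of order 2.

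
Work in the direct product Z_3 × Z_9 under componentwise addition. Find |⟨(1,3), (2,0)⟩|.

9

|⟨(1,3)⟩| = 3 and |⟨(2,0)⟩| = 3, so |H| is a multiple of lcm(3, 3) = 3 and divides |G| = 27.
Closing under the operation: H = {(0,0), (0,3), (0,6), (1,0), (1,3), (1,6), (2,0), (2,3), (2,6)}, so |H| = 9.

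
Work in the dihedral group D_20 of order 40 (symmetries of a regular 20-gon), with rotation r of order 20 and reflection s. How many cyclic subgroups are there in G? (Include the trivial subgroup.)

26

Each element a generates a cyclic subgroup ⟨a⟩; distinct elements may generate the same one (a cyclic group of order d has φ(d) generators).
Cyclic subgroups by order — order 1: 1; order 2: 21; order 4: 1; order 5: 1; order 10: 1; order 20: 1.
Total: 26.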